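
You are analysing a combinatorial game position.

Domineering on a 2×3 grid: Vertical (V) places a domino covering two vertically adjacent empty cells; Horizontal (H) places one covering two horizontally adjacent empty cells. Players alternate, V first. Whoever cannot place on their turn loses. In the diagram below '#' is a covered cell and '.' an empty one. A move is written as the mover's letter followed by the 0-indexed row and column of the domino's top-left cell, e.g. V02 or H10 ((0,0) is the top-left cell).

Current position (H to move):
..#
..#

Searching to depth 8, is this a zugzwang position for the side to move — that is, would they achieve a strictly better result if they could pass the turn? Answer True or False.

zugzwang(..#/..#, H) = False

[..#/..#] H move#1: H00:+1/###/..#*, H10:+1/..#/###
[###/..#] end (terminal -1, V#2); searched ..#/..# to 8
if H skipped the turn, V would face:
~ [..#/..#] V move#1: V00:+1/#.#/#.#*, V01:+1/.##/.##
~ [#.#/#.#] end (terminal -1, H#2); searched ..#/..# to 8
compare (H): move=+1 vs pass=-1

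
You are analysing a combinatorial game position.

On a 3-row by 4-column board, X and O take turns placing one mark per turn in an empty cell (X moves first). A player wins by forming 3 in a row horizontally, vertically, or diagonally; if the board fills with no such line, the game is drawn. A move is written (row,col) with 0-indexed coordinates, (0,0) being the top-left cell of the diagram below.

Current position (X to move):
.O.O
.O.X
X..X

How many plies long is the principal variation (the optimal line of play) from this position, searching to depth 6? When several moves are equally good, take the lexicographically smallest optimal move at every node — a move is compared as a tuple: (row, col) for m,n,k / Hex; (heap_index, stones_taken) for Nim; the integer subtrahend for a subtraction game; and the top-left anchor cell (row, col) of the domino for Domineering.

p1 X@[.O.O/.O.X/X..X]: (0,0)[XO.O/.O.X/X..X]-1* (0,2)[.OXO/.O.X/X..X]-1 (1,0)[.O.O/XO.X/X..X]-1 (1,2)[.O.O/.OXX/X..X]-1 (2,1)[.O.O/.O.X/XX.X]-1 (2,2)[.O.O/.O.X/X.XX]-1
p2 O@[XO.O/.O.X/X..X]: (0,2)[XOOO/.O.X/X..X]+1* (1,0)[XO.O/OO.X/X..X]+1 (1,2)[XO.O/.OOX/X..X]-1 (2,1)[XO.O/.O.X/XO.X]+1 (2,2)[XO.O/.O.X/X.OX]-1
p3 X@[XOOO/.O.X/X..X] terminal -1; root [.O.O/.O.X/X..X] d6

PV length from [.O.O/.O.X/X..X]: 2 plies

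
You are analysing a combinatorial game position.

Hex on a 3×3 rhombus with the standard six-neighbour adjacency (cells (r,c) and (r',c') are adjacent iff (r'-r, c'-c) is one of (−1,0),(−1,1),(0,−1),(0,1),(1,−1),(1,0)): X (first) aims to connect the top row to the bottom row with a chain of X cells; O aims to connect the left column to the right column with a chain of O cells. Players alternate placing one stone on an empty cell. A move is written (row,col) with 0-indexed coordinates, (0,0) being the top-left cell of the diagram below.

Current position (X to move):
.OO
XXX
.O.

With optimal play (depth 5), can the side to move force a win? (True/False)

p1 X@[.OO/XXX/.O.]: (0,0)[XOO/XXX/.O.]+1* (2,0)[.OO/XXX/XO.]-1 (2,2)[.OO/XXX/.OX]-1
p2 O@[XOO/XXX/.O.]: (2,0)[XOO/XXX/OO.]-1* (2,2)[XOO/XXX/.OO]-1
p3 X@[XOO/XXX/OO.]: (2,2)[XOO/XXX/OOX]+1*
p4 O@[XOO/XXX/OOX] terminal -1; root [.OO/XXX/.O.] d5

X winning at [.OO/XXX/.O.]: True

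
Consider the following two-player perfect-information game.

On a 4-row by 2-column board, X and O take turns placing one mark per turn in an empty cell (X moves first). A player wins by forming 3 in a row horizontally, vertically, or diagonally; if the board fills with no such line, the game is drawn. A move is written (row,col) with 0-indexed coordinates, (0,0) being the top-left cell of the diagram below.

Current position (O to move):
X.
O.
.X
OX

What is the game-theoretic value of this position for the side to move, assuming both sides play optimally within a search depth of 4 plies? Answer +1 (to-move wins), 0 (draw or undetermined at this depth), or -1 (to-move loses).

value(X./O./.X/OX, O) = +1

p1 O@[X./O./.X/OX]: (0,1)[XO/O./.X/OX]-1 (1,1)[X./OO/.X/OX]+0 (2,0)[X./O./OX/OX]+1*
p2 X@[X./O./OX/OX] terminal -1; root [X./O./.X/OX] d4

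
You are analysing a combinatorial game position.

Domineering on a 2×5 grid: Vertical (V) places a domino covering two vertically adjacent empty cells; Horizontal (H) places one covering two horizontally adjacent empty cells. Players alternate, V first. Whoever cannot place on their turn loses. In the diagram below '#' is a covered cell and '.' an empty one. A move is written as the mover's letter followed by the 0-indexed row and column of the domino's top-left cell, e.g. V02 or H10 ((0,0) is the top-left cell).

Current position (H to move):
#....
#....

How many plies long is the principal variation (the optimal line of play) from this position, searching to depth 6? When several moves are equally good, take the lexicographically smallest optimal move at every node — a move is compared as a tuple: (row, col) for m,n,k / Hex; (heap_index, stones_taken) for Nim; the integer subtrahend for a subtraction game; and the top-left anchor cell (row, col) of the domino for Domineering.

PV length from [#..../#....]: 3 plies

ply 1, H at #..../#.... | H01=-1→###../#....; H02=+1→#.##./#....*; H03=-1→#..##/#....; H11=-1→#..../###..; H12=+1→#..../#.##.; H13=-1→#..../#..##
ply 2, V at #.##./#.... | V01=-1→####./##...*; V04=-1→#.###/#...#
ply 3, H at ####./##... | H12=-1→####./####.; H13=+1→####./##.##*
ply 4: ####./##.## is terminal -1 (V); from #..../#.... depth 6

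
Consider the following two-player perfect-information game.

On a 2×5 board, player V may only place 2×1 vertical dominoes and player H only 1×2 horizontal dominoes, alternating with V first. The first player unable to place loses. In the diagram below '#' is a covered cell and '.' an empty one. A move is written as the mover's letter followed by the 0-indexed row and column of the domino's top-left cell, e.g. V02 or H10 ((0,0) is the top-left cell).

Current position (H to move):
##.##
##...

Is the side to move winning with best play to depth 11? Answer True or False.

H winning at [##.##/##...]: True

[##.##/##...] H move#1: H12:+1/##.##/####.*, H13:-1/##.##/##.##
[##.##/####.] end (terminal -1, V#2); searched ##.##/##... to 11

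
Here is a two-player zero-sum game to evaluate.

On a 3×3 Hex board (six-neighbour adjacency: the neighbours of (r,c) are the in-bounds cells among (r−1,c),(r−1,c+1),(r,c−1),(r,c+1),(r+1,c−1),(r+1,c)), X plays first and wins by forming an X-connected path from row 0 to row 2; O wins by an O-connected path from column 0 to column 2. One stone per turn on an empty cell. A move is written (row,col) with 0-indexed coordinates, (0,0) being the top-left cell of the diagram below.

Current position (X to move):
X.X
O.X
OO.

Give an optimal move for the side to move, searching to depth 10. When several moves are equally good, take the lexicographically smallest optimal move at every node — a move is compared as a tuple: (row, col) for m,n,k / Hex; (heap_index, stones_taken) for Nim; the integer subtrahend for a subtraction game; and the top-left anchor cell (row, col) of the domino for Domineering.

p1 X@[X.X/O.X/OO.]: (0,1)[XXX/O.X/OO.]-1 (1,1)[X.X/OXX/OO.]-1 (2,2)[X.X/O.X/OOX]+1*
p2 O@[X.X/O.X/OOX] terminal -1; root [X.X/O.X/OO.] d10

X's best at [X.X/O.X/OO.]: (2,2)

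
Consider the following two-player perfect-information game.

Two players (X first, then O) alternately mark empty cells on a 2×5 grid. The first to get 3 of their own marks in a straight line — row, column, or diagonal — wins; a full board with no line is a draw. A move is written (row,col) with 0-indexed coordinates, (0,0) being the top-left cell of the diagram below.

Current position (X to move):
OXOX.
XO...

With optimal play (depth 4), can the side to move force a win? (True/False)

p1 X@[OXOX./XO...]: (0,4)[OXOXX/XO...]+0* (1,2)[OXOX./XOX..]+0 (1,3)[OXOX./XO.X.]+0 (1,4)[OXOX./XO..X]+0
p2 O@[OXOXX/XO...]: (1,2)[OXOXX/XOO..]+0* (1,3)[OXOXX/XO.O.]+0 (1,4)[OXOXX/XO..O]+0
p3 X@[OXOXX/XOO..]: (1,3)[OXOXX/XOOX.]+0* (1,4)[OXOXX/XOO.X]-1
p4 O@[OXOXX/XOOX.]: (1,4)[OXOXX/XOOXO]+0*
p5 X@[OXOXX/XOOXO] terminal +0; root [OXOX./XO...] d4

X winning at [OXOX./XO...]: False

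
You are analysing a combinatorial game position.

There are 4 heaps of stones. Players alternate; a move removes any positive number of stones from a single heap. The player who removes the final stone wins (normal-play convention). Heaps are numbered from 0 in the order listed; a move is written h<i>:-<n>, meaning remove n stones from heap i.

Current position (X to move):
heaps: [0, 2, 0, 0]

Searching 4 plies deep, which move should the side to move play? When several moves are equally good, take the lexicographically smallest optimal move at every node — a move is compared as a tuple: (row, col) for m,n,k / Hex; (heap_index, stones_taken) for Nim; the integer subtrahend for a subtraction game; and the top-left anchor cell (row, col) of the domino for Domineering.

X's best at [(0,2,0,0)]: h1:-2

[(0,2,0,0)] X move#1: h1:-1:-1/(0,1,0,0), h1:-2:+1/(0,0,0,0)*
[(0,0,0,0)] end (terminal -1, O#2); searched (0,2,0,0) to 4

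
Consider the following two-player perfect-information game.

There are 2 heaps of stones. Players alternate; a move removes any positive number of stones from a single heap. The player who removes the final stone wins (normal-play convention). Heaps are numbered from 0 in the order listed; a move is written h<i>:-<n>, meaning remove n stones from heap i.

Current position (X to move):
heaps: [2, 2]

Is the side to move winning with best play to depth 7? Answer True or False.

X winning at [(2,2)]: False

[(2,2)] X move#1: h0:-1:-1/(1,2)*, h0:-2:-1/(0,2), h1:-1:-1/(2,1), h1:-2:-1/(2,0)
[(1,2)] O move#2: h0:-1:-1/(0,2), h1:-1:+1/(1,1)*, h1:-2:-1/(1,0)
[(1,1)] X move#3: h0:-1:-1/(0,1)*, h1:-1:-1/(1,0)
[(0,1)] O move#4: h1:-1:+1/(0,0)*
[(0,0)] end (terminal -1, X#5); searched (2,2) to 7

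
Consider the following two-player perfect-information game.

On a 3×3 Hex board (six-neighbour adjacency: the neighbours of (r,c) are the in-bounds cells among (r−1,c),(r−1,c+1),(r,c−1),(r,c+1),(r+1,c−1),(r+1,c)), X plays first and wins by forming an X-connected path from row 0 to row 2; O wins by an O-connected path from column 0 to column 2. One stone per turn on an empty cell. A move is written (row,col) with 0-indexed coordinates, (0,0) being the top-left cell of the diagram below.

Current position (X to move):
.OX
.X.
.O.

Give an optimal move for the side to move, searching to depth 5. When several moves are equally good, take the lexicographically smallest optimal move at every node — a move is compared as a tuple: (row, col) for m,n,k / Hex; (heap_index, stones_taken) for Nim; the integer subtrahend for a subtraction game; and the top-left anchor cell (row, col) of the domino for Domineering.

ply 1, X at .OX/.X./.O. | (0,0)=-1→XOX/.X./.O.; (1,0)=-1→.OX/XX./.O.; (1,2)=+1→.OX/.XX/.O.*; (2,0)=+1→.OX/.X./XO.; (2,2)=+1→.OX/.X./.OX
ply 2, O at .OX/.XX/.O. | (0,0)=-1→OOX/.XX/.O.*; (1,0)=-1→.OX/OXX/.O.; (2,0)=-1→.OX/.XX/OO.; (2,2)=-1→.OX/.XX/.OO
ply 3, X at OOX/.XX/.O. | (1,0)=+1→OOX/XXX/.O.*; (2,0)=+1→OOX/.XX/XO.; (2,2)=+1→OOX/.XX/.OX
ply 4, O at OOX/XXX/.O. | (2,0)=-1→OOX/XXX/OO.*; (2,2)=-1→OOX/XXX/.OO
ply 5, X at OOX/XXX/OO. | (2,2)=+1→OOX/XXX/OOX*
ply 6: OOX/XXX/OOX is terminal -1 (O); from .OX/.X./.O. depth 5

X's best at [.OX/.X./.O.]: (1,2)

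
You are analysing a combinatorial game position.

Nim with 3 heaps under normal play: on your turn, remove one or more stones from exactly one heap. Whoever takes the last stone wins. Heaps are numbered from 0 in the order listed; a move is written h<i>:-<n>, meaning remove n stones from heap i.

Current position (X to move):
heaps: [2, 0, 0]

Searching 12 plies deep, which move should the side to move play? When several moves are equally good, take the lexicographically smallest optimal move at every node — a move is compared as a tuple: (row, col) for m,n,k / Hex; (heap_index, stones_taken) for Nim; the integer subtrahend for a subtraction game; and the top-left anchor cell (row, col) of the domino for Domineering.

X's best at [(2,0,0)]: h0:-2

p1 X@[(2,0,0)]: h0:-1[(1,0,0)]-1 h0:-2[(0,0,0)]+1*
p2 O@[(0,0,0)] terminal -1; root [(2,0,0)] d12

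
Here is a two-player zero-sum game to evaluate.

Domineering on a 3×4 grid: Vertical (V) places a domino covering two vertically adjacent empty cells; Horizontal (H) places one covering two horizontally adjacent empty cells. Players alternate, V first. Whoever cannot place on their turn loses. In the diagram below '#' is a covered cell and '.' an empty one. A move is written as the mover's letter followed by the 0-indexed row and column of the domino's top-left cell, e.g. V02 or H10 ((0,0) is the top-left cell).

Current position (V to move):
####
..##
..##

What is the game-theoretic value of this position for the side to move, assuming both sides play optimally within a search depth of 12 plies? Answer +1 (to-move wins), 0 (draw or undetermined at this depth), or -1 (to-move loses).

value(####/..##/..##, V) = +1

[####/..##/..##] V move#1: V10:+1/####/#.##/#.##*, V11:+1/####/.###/.###
[####/#.##/#.##] end (terminal -1, H#2); searched ####/..##/..## to 12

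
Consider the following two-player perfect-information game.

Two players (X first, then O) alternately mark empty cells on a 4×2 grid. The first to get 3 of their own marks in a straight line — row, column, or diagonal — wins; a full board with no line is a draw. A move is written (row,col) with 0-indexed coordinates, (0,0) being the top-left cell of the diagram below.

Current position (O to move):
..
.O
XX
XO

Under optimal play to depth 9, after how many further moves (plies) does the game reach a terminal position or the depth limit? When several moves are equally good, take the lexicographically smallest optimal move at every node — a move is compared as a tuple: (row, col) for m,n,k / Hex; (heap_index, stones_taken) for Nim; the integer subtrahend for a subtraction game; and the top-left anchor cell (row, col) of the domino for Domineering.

p1 O@[../.O/XX/XO]: (0,0)[O./.O/XX/XO]-1 (0,1)[.O/.O/XX/XO]-1 (1,0)[../OO/XX/XO]+0*
p2 X@[../OO/XX/XO]: (0,0)[X./OO/XX/XO]+0* (0,1)[.X/OO/XX/XO]+0
p3 O@[X./OO/XX/XO]: (0,1)[XO/OO/XX/XO]+0*
p4 X@[XO/OO/XX/XO] terminal +0; root [../.O/XX/XO] d9

PV length from [../.O/XX/XO]: 3 plies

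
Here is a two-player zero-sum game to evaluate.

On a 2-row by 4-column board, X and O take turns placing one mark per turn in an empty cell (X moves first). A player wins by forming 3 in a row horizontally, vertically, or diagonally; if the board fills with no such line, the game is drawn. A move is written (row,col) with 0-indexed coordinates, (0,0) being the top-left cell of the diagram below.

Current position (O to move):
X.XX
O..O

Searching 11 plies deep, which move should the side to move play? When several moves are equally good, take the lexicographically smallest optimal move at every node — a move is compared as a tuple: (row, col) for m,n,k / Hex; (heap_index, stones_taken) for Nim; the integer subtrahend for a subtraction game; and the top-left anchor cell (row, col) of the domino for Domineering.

ply 1, O at X.XX/O..O | (0,1)=+0→XOXX/O..O*; (1,1)=-1→X.XX/OO.O; (1,2)=-1→X.XX/O.OO
ply 2, X at XOXX/O..O | (1,1)=+0→XOXX/OX.O*; (1,2)=+0→XOXX/O.XO
ply 3, O at XOXX/OX.O | (1,2)=+0→XOXX/OXOO*
ply 4: XOXX/OXOO is terminal +0 (X); from X.XX/O..O depth 11

O's best at [X.XX/O..O]: (0,1)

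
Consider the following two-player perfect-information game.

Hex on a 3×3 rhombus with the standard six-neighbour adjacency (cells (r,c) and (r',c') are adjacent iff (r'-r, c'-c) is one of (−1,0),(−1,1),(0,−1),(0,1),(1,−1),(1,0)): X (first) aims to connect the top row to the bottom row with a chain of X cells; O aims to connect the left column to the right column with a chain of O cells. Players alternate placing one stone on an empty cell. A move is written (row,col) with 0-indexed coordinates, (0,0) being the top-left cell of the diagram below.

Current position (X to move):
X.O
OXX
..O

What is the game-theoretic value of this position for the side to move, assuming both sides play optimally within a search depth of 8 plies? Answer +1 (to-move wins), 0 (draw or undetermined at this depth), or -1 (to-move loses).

ply 1, X at X.O/OXX/..O | (0,1)=+1→XXO/OXX/..O*; (2,0)=-1→X.O/OXX/X.O; (2,1)=-1→X.O/OXX/.XO
ply 2, O at XXO/OXX/..O | (2,0)=-1→XXO/OXX/O.O*; (2,1)=-1→XXO/OXX/.OO
ply 3, X at XXO/OXX/O.O | (2,1)=+1→XXO/OXX/OXO*
ply 4: XXO/OXX/OXO is terminal -1 (O); from X.O/OXX/..O depth 8

value(X.O/OXX/..O, X) = +1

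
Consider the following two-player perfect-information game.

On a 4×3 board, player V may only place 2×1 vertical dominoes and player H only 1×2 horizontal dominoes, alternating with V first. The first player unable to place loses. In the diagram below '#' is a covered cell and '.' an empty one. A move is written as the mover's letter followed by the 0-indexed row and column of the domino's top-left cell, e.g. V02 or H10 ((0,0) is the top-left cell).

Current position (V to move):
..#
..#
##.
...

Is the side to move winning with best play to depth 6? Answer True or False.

[..#/..#/##./...] V move#1: V00:+1/#.#/#.#/##./...*, V01:+1/.##/.##/##./..., V22:-1/..#/..#/###/..#
[#.#/#.#/##./...] H move#2: H30:-1/#.#/#.#/##./##.*, H31:-1/#.#/#.#/##./.##
[#.#/#.#/##./##.] V move#3: V01:+1/###/###/##./##.*, V22:+1/#.#/#.#/###/###
[###/###/##./##.] end (terminal -1, H#4); searched ..#/..#/##./... to 6

V winning at [..#/..#/##./...]: True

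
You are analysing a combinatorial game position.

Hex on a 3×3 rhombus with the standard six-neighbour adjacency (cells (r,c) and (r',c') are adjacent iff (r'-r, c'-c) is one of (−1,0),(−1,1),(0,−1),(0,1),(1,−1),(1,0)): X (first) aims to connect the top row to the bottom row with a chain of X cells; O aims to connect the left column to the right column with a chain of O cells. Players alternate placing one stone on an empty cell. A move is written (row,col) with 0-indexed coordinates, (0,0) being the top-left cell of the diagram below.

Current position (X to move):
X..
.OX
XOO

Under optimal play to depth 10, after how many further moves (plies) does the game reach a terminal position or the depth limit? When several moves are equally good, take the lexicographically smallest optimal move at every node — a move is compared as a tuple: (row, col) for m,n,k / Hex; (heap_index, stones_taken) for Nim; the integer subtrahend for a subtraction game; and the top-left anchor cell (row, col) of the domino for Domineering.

PV length from [X../.OX/XOO]: 1 ply

ply 1, X at X../.OX/XOO | (0,1)=-1→XX./.OX/XOO; (0,2)=-1→X.X/.OX/XOO; (1,0)=+1→X../XOX/XOO*
ply 2: X../XOX/XOO is terminal -1 (O); from X../.OX/XOO depth 10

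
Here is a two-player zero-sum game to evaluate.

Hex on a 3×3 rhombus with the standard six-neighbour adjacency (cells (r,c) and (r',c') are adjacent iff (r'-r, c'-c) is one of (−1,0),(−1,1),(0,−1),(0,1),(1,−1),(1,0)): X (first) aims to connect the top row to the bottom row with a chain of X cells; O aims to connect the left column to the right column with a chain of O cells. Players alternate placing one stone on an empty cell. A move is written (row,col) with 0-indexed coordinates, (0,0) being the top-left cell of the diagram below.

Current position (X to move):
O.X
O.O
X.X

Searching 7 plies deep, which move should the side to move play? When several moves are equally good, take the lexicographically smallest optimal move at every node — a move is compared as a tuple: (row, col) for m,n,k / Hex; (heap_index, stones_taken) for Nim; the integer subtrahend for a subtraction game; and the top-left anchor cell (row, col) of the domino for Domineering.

p1 X@[O.X/O.O/X.X]: (0,1)[OXX/O.O/X.X]-1 (1,1)[O.X/OXO/X.X]+1* (2,1)[O.X/O.O/XXX]-1
p2 O@[O.X/OXO/X.X] terminal -1; root [O.X/O.O/X.X] d7

X's best at [O.X/O.O/X.X]: (1,1)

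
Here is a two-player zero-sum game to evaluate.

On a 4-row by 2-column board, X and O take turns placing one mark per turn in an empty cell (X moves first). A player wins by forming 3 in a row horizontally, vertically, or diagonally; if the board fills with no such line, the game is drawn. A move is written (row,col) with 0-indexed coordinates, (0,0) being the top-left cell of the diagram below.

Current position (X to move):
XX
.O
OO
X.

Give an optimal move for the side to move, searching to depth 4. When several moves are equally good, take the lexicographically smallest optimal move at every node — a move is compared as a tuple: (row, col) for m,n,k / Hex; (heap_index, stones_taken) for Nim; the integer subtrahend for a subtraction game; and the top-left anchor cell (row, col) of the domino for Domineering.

X's best at [XX/.O/OO/X.]: (3,1)

ply 1, X at XX/.O/OO/X. | (1,0)=-1→XX/XO/OO/X.; (3,1)=+0→XX/.O/OO/XX*
ply 2, O at XX/.O/OO/XX | (1,0)=+0→XX/OO/OO/XX*
ply 3: XX/OO/OO/XX is terminal +0 (X); from XX/.O/OO/X. depth 4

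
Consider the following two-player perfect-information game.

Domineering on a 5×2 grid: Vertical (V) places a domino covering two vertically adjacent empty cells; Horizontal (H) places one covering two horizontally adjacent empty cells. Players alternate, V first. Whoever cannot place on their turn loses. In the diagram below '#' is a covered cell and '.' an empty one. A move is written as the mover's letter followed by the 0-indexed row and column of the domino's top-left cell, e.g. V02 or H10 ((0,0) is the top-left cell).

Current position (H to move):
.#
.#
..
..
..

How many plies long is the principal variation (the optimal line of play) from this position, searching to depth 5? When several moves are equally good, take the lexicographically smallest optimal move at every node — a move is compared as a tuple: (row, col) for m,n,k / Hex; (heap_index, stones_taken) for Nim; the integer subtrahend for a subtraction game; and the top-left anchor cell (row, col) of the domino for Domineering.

PV length from [.#/.#/../../..]: 3 plies

ply 1, H at .#/.#/../../.. | H20=-1→.#/.#/##/../..; H30=+1→.#/.#/../##/..*; H40=-1→.#/.#/../../##
ply 2, V at .#/.#/../##/.. | V00=-1→##/##/../##/..*; V10=-1→.#/##/#./##/..
ply 3, H at ##/##/../##/.. | H20=+1→##/##/##/##/..*; H40=+1→##/##/../##/##
ply 4: ##/##/##/##/.. is terminal -1 (V); from .#/.#/../../.. depth 5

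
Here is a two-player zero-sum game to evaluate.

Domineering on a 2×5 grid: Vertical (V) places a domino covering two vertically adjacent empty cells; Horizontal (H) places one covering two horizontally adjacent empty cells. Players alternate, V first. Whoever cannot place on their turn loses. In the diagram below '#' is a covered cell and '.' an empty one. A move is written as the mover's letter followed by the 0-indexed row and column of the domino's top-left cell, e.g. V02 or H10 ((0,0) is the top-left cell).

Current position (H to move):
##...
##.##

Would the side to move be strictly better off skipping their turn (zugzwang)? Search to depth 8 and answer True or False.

ply 1, H at ##.../##.## | H02=+1→####./##.##*; H03=-1→##.##/##.##
ply 2: ####./##.## is terminal -1 (V); from ##.../##.## depth 8
if H skipped the turn, V would face:
~ ply 1, V at ##.../##.## | V02=-1→###../#####*
~ ply 2, H at ###../##### | H03=+1→#####/#####*
~ ply 3: #####/##### is terminal -1 (V); from ##.../##.## depth 8
compare (H): move=+1 vs pass=+1

zugzwang(##.../##.##, H) = False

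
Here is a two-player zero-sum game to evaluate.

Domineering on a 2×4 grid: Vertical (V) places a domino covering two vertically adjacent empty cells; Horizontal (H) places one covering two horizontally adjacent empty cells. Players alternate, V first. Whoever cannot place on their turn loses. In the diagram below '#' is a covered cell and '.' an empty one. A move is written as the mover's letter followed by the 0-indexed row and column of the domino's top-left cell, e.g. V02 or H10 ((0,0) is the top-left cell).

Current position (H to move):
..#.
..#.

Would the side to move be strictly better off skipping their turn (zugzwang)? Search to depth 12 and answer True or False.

zugzwang(..#./..#., H) = False

p1 H@[..#./..#.]: H00[###./..#.]+1* H10[..#./###.]+1
p2 V@[###./..#.]: V03[####/..##]-1*
p3 H@[####/..##]: H10[####/####]+1*
p4 V@[####/####] terminal -1; root [..#./..#.] d12
pass branch (V moves first from the same position):
  | p1 V@[..#./..#.]: V00[#.#./#.#.]+1* V01[.##./.##.]+1 V03[..##/..##]-1
  | p2 H@[#.#./#.#.] terminal -1; root [..#./..#.] d12
H moving scores +1; H passing scores -1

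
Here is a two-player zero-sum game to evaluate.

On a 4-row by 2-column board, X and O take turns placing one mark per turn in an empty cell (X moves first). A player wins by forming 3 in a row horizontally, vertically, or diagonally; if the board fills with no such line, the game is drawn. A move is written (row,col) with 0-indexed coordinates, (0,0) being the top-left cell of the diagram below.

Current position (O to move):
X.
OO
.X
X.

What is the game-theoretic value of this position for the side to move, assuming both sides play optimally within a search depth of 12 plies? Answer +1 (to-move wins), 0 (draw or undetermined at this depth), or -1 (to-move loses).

[X./OO/.X/X.] O move#1: (0,1):+0/XO/OO/.X/X.*, (2,0):+0/X./OO/OX/X., (3,1):+0/X./OO/.X/XO
[XO/OO/.X/X.] X move#2: (2,0):+0/XO/OO/XX/X.*, (3,1):+0/XO/OO/.X/XX
[XO/OO/XX/X.] O move#3: (3,1):+0/XO/OO/XX/XO*
[XO/OO/XX/XO] end (terminal +0, X#4); searched X./OO/.X/X. to 12

value(X./OO/.X/X., O) = 0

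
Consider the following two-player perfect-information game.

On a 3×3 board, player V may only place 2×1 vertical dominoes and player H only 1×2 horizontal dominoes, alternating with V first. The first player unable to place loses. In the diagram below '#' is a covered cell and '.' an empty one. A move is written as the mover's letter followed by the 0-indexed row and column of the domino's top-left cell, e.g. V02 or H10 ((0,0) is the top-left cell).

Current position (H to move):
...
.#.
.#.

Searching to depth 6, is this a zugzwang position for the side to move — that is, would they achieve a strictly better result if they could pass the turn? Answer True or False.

ply 1, H at .../.#./.#. | H00=-1→##./.#./.#.*; H01=-1→.##/.#./.#.
ply 2, V at ##./.#./.#. | V02=+1→###/.##/.#.*; V10=+1→##./##./##.; V12=+1→##./.##/.##
ply 3: ###/.##/.#. is terminal -1 (H); from .../.#./.#. depth 6
suppose H passes — search the same position with V to move:
pass> ply 1, V at .../.#./.#. | V00=+1→#../##./.#.*; V02=+1→..#/.##/.#.; V10=+1→.../##./##.; V12=+1→.../.##/.##
pass> ply 2, H at #../##./.#. | H01=-1→###/##./.#.*
pass> ply 3, V at ###/##./.#. | V12=+1→###/###/.##*
pass> ply 4: ###/###/.## is terminal -1 (H); from .../.#./.#. depth 6
for H: play -1, pass -1

zugzwang(.../.#./.#., H) = False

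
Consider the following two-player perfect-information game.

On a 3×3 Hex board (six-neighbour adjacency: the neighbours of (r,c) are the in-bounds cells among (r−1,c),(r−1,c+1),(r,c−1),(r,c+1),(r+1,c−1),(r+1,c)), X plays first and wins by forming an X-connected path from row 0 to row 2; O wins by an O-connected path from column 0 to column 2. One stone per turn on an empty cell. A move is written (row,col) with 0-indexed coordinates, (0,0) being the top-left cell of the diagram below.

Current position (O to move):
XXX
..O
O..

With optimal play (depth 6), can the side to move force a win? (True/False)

[XXX/..O/O..] O move#1: (1,0):+1/XXX/O.O/O..*, (1,1):+1/XXX/.OO/O.., (2,1):+1/XXX/..O/OO., (2,2):+1/XXX/..O/O.O
[XXX/O.O/O..] X move#2: (1,1):-1/XXX/OXO/O..*, (2,1):-1/XXX/O.O/OX., (2,2):-1/XXX/O.O/O.X
[XXX/OXO/O..] O move#3: (2,1):+1/XXX/OXO/OO.*, (2,2):-1/XXX/OXO/O.O
[XXX/OXO/OO.] end (terminal -1, X#4); searched XXX/..O/O.. to 6

O winning at [XXX/..O/O..]: True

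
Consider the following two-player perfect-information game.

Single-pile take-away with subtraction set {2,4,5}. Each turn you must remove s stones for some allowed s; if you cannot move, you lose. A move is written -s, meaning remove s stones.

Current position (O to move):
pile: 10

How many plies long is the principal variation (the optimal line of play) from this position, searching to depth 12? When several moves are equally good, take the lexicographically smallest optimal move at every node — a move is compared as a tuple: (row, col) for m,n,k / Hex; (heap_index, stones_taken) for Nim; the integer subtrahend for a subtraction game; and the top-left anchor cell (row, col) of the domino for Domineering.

[10] O move#1: -2:+1/8*, -4:-1/6, -5:-1/5
[8] X move#2: -2:-1/6*, -4:-1/4, -5:-1/3
[6] O move#3: -2:-1/4, -4:-1/2, -5:+1/1*
[1] end (terminal -1, X#4); searched 10 to 12

PV length from [10]: 3 plies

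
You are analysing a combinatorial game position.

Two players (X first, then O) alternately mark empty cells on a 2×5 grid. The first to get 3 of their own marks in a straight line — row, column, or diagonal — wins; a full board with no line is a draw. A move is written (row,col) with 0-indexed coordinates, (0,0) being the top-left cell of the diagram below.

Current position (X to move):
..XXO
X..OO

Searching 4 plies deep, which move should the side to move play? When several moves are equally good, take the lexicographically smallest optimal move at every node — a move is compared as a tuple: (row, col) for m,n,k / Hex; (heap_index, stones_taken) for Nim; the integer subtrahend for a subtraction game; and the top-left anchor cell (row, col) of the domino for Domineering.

X's best at [..XXO/X..OO]: (0,1)

p1 X@[..XXO/X..OO]: (0,0)[X.XXO/X..OO]-1 (0,1)[.XXXO/X..OO]+1* (1,1)[..XXO/XX.OO]-1 (1,2)[..XXO/X.XOO]+1
p2 O@[.XXXO/X..OO] terminal -1; root [..XXO/X..OO] d4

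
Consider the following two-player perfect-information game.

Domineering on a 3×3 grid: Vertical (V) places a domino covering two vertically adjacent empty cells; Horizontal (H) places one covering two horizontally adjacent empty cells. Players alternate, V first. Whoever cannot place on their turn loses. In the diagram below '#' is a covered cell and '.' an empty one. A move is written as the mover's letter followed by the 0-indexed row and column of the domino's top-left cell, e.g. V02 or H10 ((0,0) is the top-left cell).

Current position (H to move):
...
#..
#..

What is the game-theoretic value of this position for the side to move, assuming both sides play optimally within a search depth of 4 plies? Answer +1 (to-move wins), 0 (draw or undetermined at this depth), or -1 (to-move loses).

p1 H@[.../#../#..]: H00[##./#../#..]-1 H01[.##/#../#..]-1 H11[.../###/#..]+1* H21[.../#../###]-1
p2 V@[.../###/#..] terminal -1; root [.../#../#..] d4

value(.../#../#.., H) = +1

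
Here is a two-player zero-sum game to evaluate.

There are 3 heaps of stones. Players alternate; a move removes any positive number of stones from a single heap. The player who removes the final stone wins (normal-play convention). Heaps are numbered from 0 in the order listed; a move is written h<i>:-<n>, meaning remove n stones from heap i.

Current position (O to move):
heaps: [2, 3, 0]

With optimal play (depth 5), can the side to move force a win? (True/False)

[(2,3,0)] O move#1: h0:-1:-1/(1,3,0), h0:-2:-1/(0,3,0), h1:-1:+1/(2,2,0)*, h1:-2:-1/(2,1,0), h1:-3:-1/(2,0,0)
[(2,2,0)] X move#2: h0:-1:-1/(1,2,0)*, h0:-2:-1/(0,2,0), h1:-1:-1/(2,1,0), h1:-2:-1/(2,0,0)
[(1,2,0)] O move#3: h0:-1:-1/(0,2,0), h1:-1:+1/(1,1,0)*, h1:-2:-1/(1,0,0)
[(1,1,0)] X move#4: h0:-1:-1/(0,1,0)*, h1:-1:-1/(1,0,0)
[(0,1,0)] O move#5: h1:-1:+1/(0,0,0)*
[(0,0,0)] end (terminal -1, X#6); searched (2,3,0) to 5

O winning at [(2,3,0)]: True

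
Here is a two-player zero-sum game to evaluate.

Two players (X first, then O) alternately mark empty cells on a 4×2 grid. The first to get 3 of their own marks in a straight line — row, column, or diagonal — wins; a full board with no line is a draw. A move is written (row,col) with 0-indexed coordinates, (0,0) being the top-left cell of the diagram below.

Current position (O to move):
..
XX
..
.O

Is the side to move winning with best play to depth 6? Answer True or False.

O winning at [../XX/../.O]: False

[../XX/../.O] O move#1: (0,0):+0/O./XX/../.O*, (0,1):-1/.O/XX/../.O, (2,0):+0/../XX/O./.O, (2,1):-1/../XX/.O/.O, (3,0):+0/../XX/../OO
[O./XX/../.O] X move#2: (0,1):+0/OX/XX/../.O*, (2,0):+0/O./XX/X./.O, (2,1):+0/O./XX/.X/.O, (3,0):+0/O./XX/../XO
[OX/XX/../.O] O move#3: (2,0):-1/OX/XX/O./.O, (2,1):+0/OX/XX/.O/.O*, (3,0):-1/OX/XX/../OO
[OX/XX/.O/.O] X move#4: (2,0):+0/OX/XX/XO/.O*, (3,0):+0/OX/XX/.O/XO
[OX/XX/XO/.O] O move#5: (3,0):+0/OX/XX/XO/OO*
[OX/XX/XO/OO] end (terminal +0, X#6); searched ../XX/../.O to 6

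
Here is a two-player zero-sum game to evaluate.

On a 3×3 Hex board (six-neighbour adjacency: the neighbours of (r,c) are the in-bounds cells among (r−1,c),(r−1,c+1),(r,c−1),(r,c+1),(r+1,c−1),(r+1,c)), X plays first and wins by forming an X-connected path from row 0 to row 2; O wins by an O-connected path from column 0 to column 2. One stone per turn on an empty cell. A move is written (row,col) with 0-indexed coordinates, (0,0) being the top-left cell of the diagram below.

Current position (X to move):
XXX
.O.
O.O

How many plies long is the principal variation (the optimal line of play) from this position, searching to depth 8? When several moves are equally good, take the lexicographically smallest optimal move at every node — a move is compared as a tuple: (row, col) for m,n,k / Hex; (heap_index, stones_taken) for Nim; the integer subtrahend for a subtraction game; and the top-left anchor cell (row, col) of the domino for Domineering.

p1 X@[XXX/.O./O.O]: (1,0)[XXX/XO./O.O]-1* (1,2)[XXX/.OX/O.O]-1 (2,1)[XXX/.O./OXO]-1
p2 O@[XXX/XO./O.O]: (1,2)[XXX/XOO/O.O]+1* (2,1)[XXX/XO./OOO]+1
p3 X@[XXX/XOO/O.O] terminal -1; root [XXX/.O./O.O] d8

PV length from [XXX/.O./O.O]: 2 plies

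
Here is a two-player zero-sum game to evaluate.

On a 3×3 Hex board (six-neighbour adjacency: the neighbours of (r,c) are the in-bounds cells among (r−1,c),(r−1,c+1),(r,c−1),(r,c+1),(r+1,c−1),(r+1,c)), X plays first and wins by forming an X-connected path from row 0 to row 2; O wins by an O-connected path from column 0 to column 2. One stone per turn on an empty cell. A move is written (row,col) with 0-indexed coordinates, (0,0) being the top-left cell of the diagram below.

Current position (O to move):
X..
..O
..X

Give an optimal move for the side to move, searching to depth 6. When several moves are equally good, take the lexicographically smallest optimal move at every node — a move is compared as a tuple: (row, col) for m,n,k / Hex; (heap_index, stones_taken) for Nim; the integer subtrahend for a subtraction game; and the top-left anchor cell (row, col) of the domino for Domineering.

O's best at [X../..O/..X]: (1,1)

[X../..O/..X] O move#1: (0,1):-1/XO./..O/..X, (0,2):-1/X.O/..O/..X, (1,0):-1/X../O.O/..X, (1,1):+1/X../.OO/..X*, (2,0):+1/X../..O/O.X, (2,1):-1/X../..O/.OX
[X../.OO/..X] X move#2: (0,1):-1/XX./.OO/..X*, (0,2):-1/X.X/.OO/..X, (1,0):-1/X../XOO/..X, (2,0):-1/X../.OO/X.X, (2,1):-1/X../.OO/.XX
[XX./.OO/..X] O move#3: (0,2):+1/XXO/.OO/..X*, (1,0):+1/XX./OOO/..X, (2,0):+1/XX./.OO/O.X, (2,1):+1/XX./.OO/.OX
[XXO/.OO/..X] X move#4: (1,0):-1/XXO/XOO/..X*, (2,0):-1/XXO/.OO/X.X, (2,1):-1/XXO/.OO/.XX
[XXO/XOO/..X] O move#5: (2,0):+1/XXO/XOO/O.X*, (2,1):-1/XXO/XOO/.OX
[XXO/XOO/O.X] end (terminal -1, X#6); searched X../..O/..X to 6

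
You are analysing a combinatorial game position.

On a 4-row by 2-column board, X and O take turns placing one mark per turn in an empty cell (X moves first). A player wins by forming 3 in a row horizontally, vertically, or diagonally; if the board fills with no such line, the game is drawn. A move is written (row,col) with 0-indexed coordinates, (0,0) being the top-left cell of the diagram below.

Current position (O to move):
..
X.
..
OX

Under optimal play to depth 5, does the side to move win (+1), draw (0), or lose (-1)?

value(../X./../OX, O) = 0

[../X./../OX] O move#1: (0,0):+0/O./X./../OX*, (0,1):+0/.O/X./../OX, (1,1):+0/../XO/../OX, (2,0):+0/../X./O./OX, (2,1):+0/../X./.O/OX
[O./X./../OX] X move#2: (0,1):+0/OX/X./../OX*, (1,1):+0/O./XX/../OX, (2,0):+0/O./X./X./OX, (2,1):+0/O./X./.X/OX
[OX/X./../OX] O move#3: (1,1):+0/OX/XO/../OX*, (2,0):+0/OX/X./O./OX, (2,1):+0/OX/X./.O/OX
[OX/XO/../OX] X move#4: (2,0):+0/OX/XO/X./OX*, (2,1):+0/OX/XO/.X/OX
[OX/XO/X./OX] O move#5: (2,1):+0/OX/XO/XO/OX*
[OX/XO/XO/OX] end (terminal +0, X#6); searched ../X./../OX to 5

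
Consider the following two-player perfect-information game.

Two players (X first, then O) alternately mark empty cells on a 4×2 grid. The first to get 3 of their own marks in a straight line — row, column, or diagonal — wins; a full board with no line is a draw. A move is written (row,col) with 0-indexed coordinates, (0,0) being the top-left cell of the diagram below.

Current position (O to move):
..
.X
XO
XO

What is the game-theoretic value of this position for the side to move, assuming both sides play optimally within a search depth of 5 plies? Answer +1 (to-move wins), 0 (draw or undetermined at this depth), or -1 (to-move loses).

value(../.X/XO/XO, O) = 0

p1 O@[../.X/XO/XO]: (0,0)[O./.X/XO/XO]-1 (0,1)[.O/.X/XO/XO]-1 (1,0)[../OX/XO/XO]+0*
p2 X@[../OX/XO/XO]: (0,0)[X./OX/XO/XO]+0* (0,1)[.X/OX/XO/XO]+0
p3 O@[X./OX/XO/XO]: (0,1)[XO/OX/XO/XO]+0*
p4 X@[XO/OX/XO/XO] terminal +0; root [../.X/XO/XO] d5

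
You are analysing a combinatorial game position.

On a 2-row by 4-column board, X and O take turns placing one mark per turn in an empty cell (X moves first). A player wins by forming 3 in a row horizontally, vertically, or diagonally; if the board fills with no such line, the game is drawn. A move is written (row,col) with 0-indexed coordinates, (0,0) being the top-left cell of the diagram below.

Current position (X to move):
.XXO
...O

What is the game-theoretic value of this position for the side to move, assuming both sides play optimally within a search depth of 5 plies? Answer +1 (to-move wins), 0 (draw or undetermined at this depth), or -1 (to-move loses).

value(.XXO/...O, X) = +1

[.XXO/...O] X move#1: (0,0):+1/XXXO/...O*, (1,0):+0/.XXO/X..O, (1,1):+0/.XXO/.X.O, (1,2):+0/.XXO/..XO
[XXXO/...O] end (terminal -1, O#2); searched .XXO/...O to 5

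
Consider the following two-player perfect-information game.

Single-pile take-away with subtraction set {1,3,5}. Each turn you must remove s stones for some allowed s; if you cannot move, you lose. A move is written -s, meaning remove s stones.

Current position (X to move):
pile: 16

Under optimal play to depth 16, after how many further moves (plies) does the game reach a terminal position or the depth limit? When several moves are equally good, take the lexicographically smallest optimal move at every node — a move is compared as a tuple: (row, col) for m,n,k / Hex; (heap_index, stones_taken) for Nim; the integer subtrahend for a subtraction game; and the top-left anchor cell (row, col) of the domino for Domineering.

[16] X move#1: -1:-1/15*, -3:-1/13, -5:-1/11
[15] O move#2: -1:+1/14*, -3:+1/12, -5:+1/10
[14] X move#3: -1:-1/13*, -3:-1/11, -5:-1/9
[13] O move#4: -1:+1/12*, -3:+1/10, -5:+1/8
[12] X move#5: -1:-1/11*, -3:-1/9, -5:-1/7
[11] O move#6: -1:+1/10*, -3:+1/8, -5:+1/6
[10] X move#7: -1:-1/9*, -3:-1/7, -5:-1/5
[9] O move#8: -1:+1/8*, -3:+1/6, -5:+1/4
[8] X move#9: -1:-1/7*, -3:-1/5, -5:-1/3
[7] O move#10: -1:+1/6*, -3:+1/4, -5:+1/2
[6] X move#11: -1:-1/5*, -3:-1/3, -5:-1/1
[5] O move#12: -1:+1/4*, -3:+1/2, -5:+1/0
[4] X move#13: -1:-1/3*, -3:-1/1
[3] O move#14: -1:+1/2*, -3:+1/0
[2] X move#15: -1:-1/1*
[1] O move#16: -1:+1/0*
[0] end (terminal -1, X#17); searched 16 to 16

PV length from [16]: 16 plies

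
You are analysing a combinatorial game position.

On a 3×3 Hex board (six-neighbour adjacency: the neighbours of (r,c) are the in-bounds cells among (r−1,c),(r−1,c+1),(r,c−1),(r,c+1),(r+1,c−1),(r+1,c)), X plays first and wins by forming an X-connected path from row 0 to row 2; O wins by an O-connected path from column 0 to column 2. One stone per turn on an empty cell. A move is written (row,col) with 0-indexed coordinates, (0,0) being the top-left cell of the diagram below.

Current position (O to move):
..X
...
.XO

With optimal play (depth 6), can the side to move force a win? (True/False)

O winning at [..X/.../.XO]: False

p1 O@[..X/.../.XO]: (0,0)[O.X/.../.XO]-1* (0,1)[.OX/.../.XO]-1 (1,0)[..X/O../.XO]-1 (1,1)[..X/.O./.XO]-1 (1,2)[..X/..O/.XO]-1 (2,0)[..X/.../OXO]-1
p2 X@[O.X/.../.XO]: (0,1)[OXX/.../.XO]+1* (1,0)[O.X/X../.XO]+1 (1,1)[O.X/.X./.XO]+1 (1,2)[O.X/..X/.XO]+1 (2,0)[O.X/.../XXO]+1
p3 O@[OXX/.../.XO]: (1,0)[OXX/O../.XO]-1* (1,1)[OXX/.O./.XO]-1 (1,2)[OXX/..O/.XO]-1 (2,0)[OXX/.../OXO]-1
p4 X@[OXX/O../.XO]: (1,1)[OXX/OX./.XO]+1* (1,2)[OXX/O.X/.XO]+1 (2,0)[OXX/O../XXO]+1
p5 O@[OXX/OX./.XO] terminal -1; root [..X/.../.XO] d6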